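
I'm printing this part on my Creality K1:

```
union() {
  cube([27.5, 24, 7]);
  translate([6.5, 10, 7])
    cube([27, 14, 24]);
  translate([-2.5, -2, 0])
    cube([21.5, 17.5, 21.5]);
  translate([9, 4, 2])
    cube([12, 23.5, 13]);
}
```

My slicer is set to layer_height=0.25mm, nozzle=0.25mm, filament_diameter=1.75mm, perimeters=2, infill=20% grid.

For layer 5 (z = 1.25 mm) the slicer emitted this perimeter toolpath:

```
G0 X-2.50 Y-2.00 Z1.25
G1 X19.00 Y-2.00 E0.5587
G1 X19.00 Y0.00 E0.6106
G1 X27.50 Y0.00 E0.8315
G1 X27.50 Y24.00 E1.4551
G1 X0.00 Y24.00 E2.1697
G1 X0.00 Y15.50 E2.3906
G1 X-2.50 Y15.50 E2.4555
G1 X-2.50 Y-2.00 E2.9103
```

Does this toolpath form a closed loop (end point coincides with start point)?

yes

Start point (G0): (-2.50, -2.00). End point (last G1): the path returns to the start — closed.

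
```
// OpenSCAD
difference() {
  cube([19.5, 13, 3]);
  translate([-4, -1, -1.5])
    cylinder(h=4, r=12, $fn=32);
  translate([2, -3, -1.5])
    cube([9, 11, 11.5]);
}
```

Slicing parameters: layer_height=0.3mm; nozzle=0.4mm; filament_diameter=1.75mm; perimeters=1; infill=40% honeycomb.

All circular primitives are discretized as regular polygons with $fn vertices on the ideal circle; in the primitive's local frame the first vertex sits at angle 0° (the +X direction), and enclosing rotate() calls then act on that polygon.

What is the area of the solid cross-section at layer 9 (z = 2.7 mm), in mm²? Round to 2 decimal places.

181.50 mm²

At z = 2.7 mm: the 19.5×13 cube contributes its full rectangle (area 253.50 mm²); the cylinder at (-4, -1) does not reach this height (z outside [-1.5, 2.5]); the cube at (2, -3) (footprint 9×11) is included at this height (area 99.00 mm²); Subtracting the remaining from the first: starting from the 19.5×13 cube (253.50 mm²), the 9×11 cube at (2, -3) partially overlaps it — only the 72.00 mm² overlap (of its 99.00 mm²) is removed, clipping the outline — area = 181.50 mm². Overall, the cross-section is a single solid region. Net area = 181.50 mm².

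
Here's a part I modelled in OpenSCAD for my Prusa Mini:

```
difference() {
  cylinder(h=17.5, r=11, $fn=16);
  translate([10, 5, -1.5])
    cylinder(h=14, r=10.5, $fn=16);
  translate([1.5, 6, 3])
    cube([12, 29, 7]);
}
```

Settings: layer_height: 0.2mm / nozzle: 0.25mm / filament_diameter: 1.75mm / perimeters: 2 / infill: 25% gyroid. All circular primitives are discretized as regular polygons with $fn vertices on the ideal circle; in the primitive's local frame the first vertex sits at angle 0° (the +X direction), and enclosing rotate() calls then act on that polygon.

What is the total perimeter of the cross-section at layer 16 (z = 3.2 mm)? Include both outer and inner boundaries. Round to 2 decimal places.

69.16 mm

At z = 3.2 mm: the cylinder: section is a regular 16-gon, circumradius r=11 (perimeter = 2·16·11.000·sin(180°/16) = 68.67 mm); the r=10.5 cylinder at (10, 5) contributes a regular 16-gon of circumradius 10.5 (perimeter = 2·16·10.500·sin(180°/16) = 65.55 mm); the cube at (1.5, 6) is present — its section is the full 12×29 rectangle (perimeter 82.00 mm); After the difference (first − rest): starting from the r=11 cylinder, the r=10.5 cylinder at (10, 5) partially overlaps it — only the 127.86 mm² overlap (of its 337.53 mm²) is removed, clipping the outline; the 12×29 cube at (1.5, 6) misses the remaining region (no effect) — boundary = 69.16 mm. Overall, the cross-section is a single solid region. Total boundary length (outer) = 69.16 mm.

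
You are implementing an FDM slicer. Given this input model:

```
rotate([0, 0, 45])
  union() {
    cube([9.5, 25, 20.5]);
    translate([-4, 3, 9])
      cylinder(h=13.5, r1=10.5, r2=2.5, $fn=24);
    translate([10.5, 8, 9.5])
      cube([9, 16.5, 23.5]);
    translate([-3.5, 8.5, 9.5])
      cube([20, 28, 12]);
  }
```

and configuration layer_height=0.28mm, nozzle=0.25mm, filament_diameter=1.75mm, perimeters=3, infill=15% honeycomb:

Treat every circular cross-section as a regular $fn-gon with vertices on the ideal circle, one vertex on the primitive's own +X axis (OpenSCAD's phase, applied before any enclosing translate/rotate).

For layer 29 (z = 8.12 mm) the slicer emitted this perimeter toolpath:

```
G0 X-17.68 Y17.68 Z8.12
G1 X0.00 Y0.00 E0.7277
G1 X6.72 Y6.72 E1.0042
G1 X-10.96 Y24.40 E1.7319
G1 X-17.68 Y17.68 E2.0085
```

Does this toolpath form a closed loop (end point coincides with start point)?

Start point (G0): (-17.68, 17.68). End point (last G1): the path returns to the start — closed.

yes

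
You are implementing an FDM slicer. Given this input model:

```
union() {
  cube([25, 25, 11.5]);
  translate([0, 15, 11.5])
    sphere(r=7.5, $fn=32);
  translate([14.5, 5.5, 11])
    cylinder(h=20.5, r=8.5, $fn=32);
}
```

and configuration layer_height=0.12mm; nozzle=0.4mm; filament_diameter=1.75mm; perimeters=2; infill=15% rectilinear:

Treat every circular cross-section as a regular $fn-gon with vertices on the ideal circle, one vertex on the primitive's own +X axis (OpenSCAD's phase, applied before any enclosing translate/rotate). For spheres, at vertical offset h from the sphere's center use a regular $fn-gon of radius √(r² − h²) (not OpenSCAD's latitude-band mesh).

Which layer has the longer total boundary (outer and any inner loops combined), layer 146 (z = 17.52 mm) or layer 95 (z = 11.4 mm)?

layer 95 (z = 11.4 mm)

Layer 146 (z = 17.52): the cube does not reach this height (z outside [0, 11.5]); the sphere at (0, 15): section is a regular 32-gon, circumradius = √(r²−h²) = √(7.5²−6.02²) = 4.473 (perimeter = 2·32·4.473·sin(180°/32) = 28.06 mm); the cylinder at (14.5, 5.5): section is a regular 32-gon, circumradius r=8.5 (perimeter = 2·32·8.500·sin(180°/32) = 53.32 mm); Combining (union): the 2 present regions are separate (no shared area or edge), so areas and boundary lengths simply add and each stays a separate island — boundary = 81.38 mm. So its perimeter = 81.38 mm. Layer 95 (z = 11.4): the cube (footprint 25×25) is included at this height (perimeter 100.00 mm); the sphere at (0, 15): section is a regular 32-gon, circumradius = √(r²−h²) = √(7.5²−0.1²) = 7.499 (perimeter = 2·32·7.499·sin(180°/32) = 47.04 mm); the cylinder at (14.5, 5.5): section is a regular 32-gon, circumradius r=8.5 (perimeter = 2·32·8.500·sin(180°/32) = 53.32 mm); Merging all regions: the regions partially overlap (shared area 286.69 mm²), so the edge portions inside another operand are dropped and the merged outline is re-measured after clipping — boundary = 110.32 mm. So its perimeter = 110.32 mm. Layer 95 is larger (110.32 vs 81.38 mm).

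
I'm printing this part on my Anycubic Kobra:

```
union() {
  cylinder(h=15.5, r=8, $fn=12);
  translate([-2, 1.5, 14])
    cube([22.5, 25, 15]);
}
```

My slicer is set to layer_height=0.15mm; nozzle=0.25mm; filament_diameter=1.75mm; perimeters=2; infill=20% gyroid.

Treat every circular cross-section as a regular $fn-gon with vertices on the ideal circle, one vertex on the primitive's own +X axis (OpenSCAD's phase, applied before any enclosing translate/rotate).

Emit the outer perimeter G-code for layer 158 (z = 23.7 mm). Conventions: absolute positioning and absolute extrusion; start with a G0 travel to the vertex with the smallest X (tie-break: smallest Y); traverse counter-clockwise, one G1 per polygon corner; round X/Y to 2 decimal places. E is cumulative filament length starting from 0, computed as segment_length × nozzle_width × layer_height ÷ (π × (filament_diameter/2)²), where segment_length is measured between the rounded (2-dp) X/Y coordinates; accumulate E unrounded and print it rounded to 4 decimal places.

At z = 23.7 mm: the cylinder does not reach this height (z outside [0, 15.5]); the 22.5×25 cube at (-2, 1.5) contributes its full rectangle; Taking the union: only the 22.5×25 cube at (-2, 1.5) is present, so the union is just that shape — 1 connected region. The outline is a single polygon with 4 vertices. Extrusion per mm of travel: 0.25 × 0.15 / (π × 0.875²) = 0.015591. Accumulating E over each segment gives final E = 1.4811.

G0 X-2.00 Y1.50 Z23.70
G1 X20.50 Y1.50 E0.3508
G1 X20.50 Y26.50 E0.7406
G1 X-2.00 Y26.50 E1.0913
G1 X-2.00 Y1.50 E1.4811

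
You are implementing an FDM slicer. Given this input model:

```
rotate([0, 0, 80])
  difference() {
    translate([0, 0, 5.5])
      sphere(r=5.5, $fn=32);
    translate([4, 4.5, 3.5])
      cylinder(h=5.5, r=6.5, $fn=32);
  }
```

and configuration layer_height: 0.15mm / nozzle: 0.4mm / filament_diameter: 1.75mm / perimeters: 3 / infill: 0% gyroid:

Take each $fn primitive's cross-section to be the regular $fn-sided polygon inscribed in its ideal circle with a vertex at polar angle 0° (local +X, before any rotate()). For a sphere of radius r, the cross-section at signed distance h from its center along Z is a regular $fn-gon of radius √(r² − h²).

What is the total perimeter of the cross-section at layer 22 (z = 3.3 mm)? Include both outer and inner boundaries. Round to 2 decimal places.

At z = 3.3 mm: the sphere: section is a regular 32-gon, circumradius = √(r²−h²) = √(5.5²−2.2²) = 5.041 (perimeter = 2·32·5.041·sin(180°/32) = 31.62 mm); the cylinder at (4, 4.5) is absent (z outside [3.5, 9]); Taking the first minus the rest: none of the subtracted shapes is present at this height, so the r=5.5 sphere is unchanged — boundary = 31.62 mm; (whole slice rotated 80° about Z — lengths, areas and connectivity unchanged). Overall, the cross-section is a single solid region. Total boundary length (outer) = 31.62 mm.

31.62 mm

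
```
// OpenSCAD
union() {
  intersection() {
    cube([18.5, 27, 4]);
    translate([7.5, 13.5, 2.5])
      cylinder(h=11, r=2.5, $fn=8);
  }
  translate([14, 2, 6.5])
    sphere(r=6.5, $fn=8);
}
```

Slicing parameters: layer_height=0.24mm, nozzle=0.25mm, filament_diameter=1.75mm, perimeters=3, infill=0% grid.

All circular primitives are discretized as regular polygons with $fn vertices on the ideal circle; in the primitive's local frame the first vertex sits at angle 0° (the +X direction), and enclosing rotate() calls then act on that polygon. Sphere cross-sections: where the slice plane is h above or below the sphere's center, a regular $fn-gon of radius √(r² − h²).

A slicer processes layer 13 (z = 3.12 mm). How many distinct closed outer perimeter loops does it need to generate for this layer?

At z = 3.12 mm: the cube (footprint 18.5×27) is included at this height; the r=2.5 cylinder at (7.5, 13.5) contributes a regular 8-gon of circumradius 2.5; Keeping only the common overlap: the r=2.5 cylinder at (7.5, 13.5) lies inside the 18.5×27 cube, so the common part is the r=2.5 cylinder at (7.5, 13.5) itself — 1 connected region; the r=6.5 sphere at (14, 2) slices to a regular 8-gon of circumradius 5.552 (√(r²−h²) with h=3.38 from center); Merging all regions: the 2 present regions are separate (no shared area or edge), so areas and boundary lengths simply add and each stays a separate island — 2 connected regions. The result has 2 disconnected regions.

2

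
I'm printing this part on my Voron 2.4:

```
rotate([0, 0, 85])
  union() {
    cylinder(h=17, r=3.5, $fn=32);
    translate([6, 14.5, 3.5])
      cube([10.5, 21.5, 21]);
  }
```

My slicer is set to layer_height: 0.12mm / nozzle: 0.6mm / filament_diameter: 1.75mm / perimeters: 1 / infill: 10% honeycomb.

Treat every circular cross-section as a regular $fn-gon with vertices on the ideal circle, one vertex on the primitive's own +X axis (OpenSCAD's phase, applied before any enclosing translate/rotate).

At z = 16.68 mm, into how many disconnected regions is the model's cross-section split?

2

At z = 16.68 mm: the r=3.5 cylinder gives a regular 32-gon of circumradius 3.5 (constant along its height); the cube at (6, 14.5) (footprint 10.5×21.5) is included at this height; Combining (union): the 2 present regions are separate (no shared area or edge), so areas and boundary lengths simply add and each stays a separate island — 2 connected regions; (whole slice rotated 85° about Z — lengths, areas and connectivity unchanged). The result has 2 disconnected regions.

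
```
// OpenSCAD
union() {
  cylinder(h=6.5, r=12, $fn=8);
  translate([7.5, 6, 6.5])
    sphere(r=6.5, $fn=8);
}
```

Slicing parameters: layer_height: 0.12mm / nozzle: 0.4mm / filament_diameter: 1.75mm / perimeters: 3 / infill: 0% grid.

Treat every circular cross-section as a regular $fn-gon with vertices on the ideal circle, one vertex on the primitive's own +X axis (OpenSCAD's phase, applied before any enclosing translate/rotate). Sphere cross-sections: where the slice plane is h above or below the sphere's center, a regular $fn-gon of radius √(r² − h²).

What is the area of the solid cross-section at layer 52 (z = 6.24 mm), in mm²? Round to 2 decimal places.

At z = 6.24 mm: the r=12 cylinder gives a regular 8-gon of circumradius 12 (constant along its height) (area = (8/2)·12.000²·sin(360°/8) = 407.29 mm²); the r=6.5 sphere at (7.5, 6) slices to a regular 8-gon of circumradius 6.495 (√(r²−h²) with h=0.26 from center) (area = (8/2)·6.495²·sin(360°/8) = 119.31 mm²); Taking the union: the regions partially overlap — summed areas 526.60 mm² minus the doubly-counted overlap 73.66 mm² gives 452.94 mm² — area = 452.94 mm². Overall, the cross-section is a single solid region. Net area = 452.94 mm².

452.94 mm²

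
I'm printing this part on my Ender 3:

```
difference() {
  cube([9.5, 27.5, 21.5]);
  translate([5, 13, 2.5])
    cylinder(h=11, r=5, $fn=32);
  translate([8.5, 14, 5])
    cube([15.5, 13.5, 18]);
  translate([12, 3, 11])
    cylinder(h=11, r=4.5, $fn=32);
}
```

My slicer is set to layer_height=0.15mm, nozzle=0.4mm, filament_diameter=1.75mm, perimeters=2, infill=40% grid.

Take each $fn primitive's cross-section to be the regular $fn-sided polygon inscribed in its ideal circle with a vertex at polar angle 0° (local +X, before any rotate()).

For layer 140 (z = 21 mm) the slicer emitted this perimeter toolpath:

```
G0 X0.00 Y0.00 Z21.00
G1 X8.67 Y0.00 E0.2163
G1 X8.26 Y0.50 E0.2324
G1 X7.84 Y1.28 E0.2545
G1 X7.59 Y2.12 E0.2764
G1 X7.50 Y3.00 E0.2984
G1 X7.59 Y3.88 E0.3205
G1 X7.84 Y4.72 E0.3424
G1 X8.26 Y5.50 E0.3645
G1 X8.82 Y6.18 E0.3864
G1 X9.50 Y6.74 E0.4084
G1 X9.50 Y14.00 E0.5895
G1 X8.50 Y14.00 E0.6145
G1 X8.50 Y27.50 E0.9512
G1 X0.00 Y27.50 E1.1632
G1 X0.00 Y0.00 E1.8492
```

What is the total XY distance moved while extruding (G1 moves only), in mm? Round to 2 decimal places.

Sum the Euclidean lengths of each G1 segment: total = 74.13 mm.

74.13 mm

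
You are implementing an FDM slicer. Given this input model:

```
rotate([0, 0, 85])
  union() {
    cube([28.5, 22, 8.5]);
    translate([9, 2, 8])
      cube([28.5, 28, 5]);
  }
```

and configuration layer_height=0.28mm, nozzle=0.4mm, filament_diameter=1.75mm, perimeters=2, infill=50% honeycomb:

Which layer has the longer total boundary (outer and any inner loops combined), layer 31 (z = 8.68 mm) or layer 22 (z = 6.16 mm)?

Layer 31 (z = 8.68): the cube is not intersected at this z (z outside [0, 8.5]); the 28.5×28 cube at (9, 2) contributes its full rectangle (perimeter 113.00 mm); Combining (union): only the 28.5×28 cube at (9, 2) is present, so the union is just that shape — boundary = 113.00 mm; (whole slice rotated 85° about Z — lengths, areas and connectivity unchanged). So its perimeter = 113.00 mm. Layer 22 (z = 6.16): the cube is present — its section is the full 28.5×22 rectangle (perimeter 101.00 mm); the cube at (9, 2) is absent (z outside [8, 13]); Combining (union): only the 28.5×22 cube is present, so the union is just that shape — boundary = 101.00 mm; (whole slice rotated 85° about Z — lengths, areas and connectivity unchanged). So its perimeter = 101.00 mm. Layer 31 is larger (113.00 vs 101.00 mm).

layer 31 (z = 8.68 mm)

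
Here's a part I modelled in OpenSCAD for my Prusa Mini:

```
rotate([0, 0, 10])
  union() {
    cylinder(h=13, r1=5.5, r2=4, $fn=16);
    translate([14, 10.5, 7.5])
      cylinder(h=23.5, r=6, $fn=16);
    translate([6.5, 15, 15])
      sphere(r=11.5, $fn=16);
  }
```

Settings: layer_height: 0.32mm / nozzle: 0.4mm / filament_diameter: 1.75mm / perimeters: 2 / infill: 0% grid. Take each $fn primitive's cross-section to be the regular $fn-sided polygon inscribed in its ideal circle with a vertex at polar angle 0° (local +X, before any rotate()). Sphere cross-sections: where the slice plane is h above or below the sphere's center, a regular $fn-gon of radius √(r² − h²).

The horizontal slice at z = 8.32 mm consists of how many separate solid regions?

At z = 8.32 mm: the cone contributes a regular 16-gon of circumradius 4.540 (interpolated between r1=5.5 and r2=4 at t=0.640); the r=6 cylinder at (14, 10.5) gives a regular 16-gon of circumradius 6 (constant along its height); the r=11.5 sphere at (6.5, 15) slices to a regular 16-gon of circumradius 9.361 (√(r²−h²) with h=6.68 from center); Taking the union: the regions partially overlap (shared area 53.18 mm²), so overlapping operands fuse into one piece — 2 connected regions; (rotated 10° about Z; rotation is an isometry so areas/perimeters/island counts are preserved). The result has 2 disconnected regions.

2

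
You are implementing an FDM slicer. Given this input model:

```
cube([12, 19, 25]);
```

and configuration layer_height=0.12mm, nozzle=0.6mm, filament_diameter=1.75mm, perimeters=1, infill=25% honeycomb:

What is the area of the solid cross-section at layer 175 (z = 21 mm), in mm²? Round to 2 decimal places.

At z = 21 mm: the cube is present — its section is the full 12×19 rectangle (area 228.00 mm²). Overall, the cross-section is a single solid region. Net area = 228.00 mm².

228.00 mm²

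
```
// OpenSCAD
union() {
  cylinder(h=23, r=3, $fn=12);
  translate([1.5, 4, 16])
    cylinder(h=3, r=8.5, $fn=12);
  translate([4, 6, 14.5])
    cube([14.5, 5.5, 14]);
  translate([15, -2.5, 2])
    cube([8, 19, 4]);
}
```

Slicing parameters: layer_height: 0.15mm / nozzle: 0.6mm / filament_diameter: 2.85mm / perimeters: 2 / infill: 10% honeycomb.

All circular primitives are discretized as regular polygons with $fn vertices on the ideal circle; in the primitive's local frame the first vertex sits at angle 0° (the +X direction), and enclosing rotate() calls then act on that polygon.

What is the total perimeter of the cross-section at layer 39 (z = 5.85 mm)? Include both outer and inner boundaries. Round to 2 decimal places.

At z = 5.85 mm: the r=3 cylinder gives a regular 12-gon of circumradius 3 (constant along its height) (perimeter = 2·12·3.000·sin(180°/12) = 18.63 mm); the cylinder at (1.5, 4) does not reach this height (z outside [16, 19]); the cube at (4, 6) is not intersected at this z (z outside [14.5, 28.5]); the cube at (15, -2.5) (footprint 8×19) is included at this height (perimeter 54.00 mm); Combining (union): the 2 present regions are separate (no shared area or edge), so areas and boundary lengths simply add and each stays a separate island — boundary = 72.63 mm. Overall, the cross-section has 2 separate islands. Total boundary length (outer) = 72.63 mm.

72.63 mm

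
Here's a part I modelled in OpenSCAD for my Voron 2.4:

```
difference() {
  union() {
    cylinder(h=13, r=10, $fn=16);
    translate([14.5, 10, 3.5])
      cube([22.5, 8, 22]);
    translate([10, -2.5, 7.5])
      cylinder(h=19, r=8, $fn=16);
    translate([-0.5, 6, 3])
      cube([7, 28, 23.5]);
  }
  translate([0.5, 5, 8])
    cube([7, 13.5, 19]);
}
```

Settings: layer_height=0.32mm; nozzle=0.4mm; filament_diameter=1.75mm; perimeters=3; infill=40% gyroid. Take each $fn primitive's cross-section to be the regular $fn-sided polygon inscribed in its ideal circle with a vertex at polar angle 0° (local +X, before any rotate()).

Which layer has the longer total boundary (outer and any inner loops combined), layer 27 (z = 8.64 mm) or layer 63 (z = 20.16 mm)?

layer 27 (z = 8.64 mm)

Layer 27 (z = 8.64): the r=10 cylinder contributes a regular 16-gon of circumradius 10 (perimeter = 2·16·10.000·sin(180°/16) = 62.43 mm); the cube at (14.5, 10) (footprint 22.5×8) is included at this height (perimeter 61.00 mm); the r=8 cylinder at (10, -2.5) gives a regular 16-gon of circumradius 8 (constant along its height) (perimeter = 2·16·8.000·sin(180°/16) = 49.94 mm); the 7×28 cube at (-0.5, 6) contributes its full rectangle (perimeter 70.00 mm); Combining (union): the regions partially overlap (shared area 96.91 mm²), so the edge portions inside another operand are dropped and the merged outline is re-measured after clipping — boundary = 189.75 mm; the 7×13.5 cube at (0.5, 5) contributes its full rectangle (perimeter 41.00 mm); Subtracting the remaining from the first: starting from that combined region, the 7×13.5 cube at (0.5, 5) partially overlaps it — only the 83.04 mm² overlap (of its 94.50 mm²) is removed, clipping the outline — boundary = 205.18 mm. So its perimeter = 205.18 mm. Layer 63 (z = 20.16): the cylinder is not intersected at this z (z outside [0, 13]); the cube at (14.5, 10) is present — its section is the full 22.5×8 rectangle (perimeter 61.00 mm); the r=8 cylinder at (10, -2.5) gives a regular 16-gon of circumradius 8 (constant along its height) (perimeter = 2·16·8.000·sin(180°/16) = 49.94 mm); the cube at (-0.5, 6) (footprint 7×28) is included at this height (perimeter 70.00 mm); Taking the union: the 3 present regions are separate (no shared area or edge), so areas and boundary lengths simply add and each stays a separate island — boundary = 180.94 mm; the cube at (0.5, 5) is present — its section is the full 7×13.5 rectangle (perimeter 41.00 mm); Taking the first minus the rest: starting from that combined region, the 7×13.5 cube at (0.5, 5) partially overlaps it — only the 75.00 mm² overlap (of its 94.50 mm²) is removed, clipping the outline — boundary = 180.95 mm. So its perimeter = 180.95 mm. Layer 27 is larger (205.18 vs 180.95 mm).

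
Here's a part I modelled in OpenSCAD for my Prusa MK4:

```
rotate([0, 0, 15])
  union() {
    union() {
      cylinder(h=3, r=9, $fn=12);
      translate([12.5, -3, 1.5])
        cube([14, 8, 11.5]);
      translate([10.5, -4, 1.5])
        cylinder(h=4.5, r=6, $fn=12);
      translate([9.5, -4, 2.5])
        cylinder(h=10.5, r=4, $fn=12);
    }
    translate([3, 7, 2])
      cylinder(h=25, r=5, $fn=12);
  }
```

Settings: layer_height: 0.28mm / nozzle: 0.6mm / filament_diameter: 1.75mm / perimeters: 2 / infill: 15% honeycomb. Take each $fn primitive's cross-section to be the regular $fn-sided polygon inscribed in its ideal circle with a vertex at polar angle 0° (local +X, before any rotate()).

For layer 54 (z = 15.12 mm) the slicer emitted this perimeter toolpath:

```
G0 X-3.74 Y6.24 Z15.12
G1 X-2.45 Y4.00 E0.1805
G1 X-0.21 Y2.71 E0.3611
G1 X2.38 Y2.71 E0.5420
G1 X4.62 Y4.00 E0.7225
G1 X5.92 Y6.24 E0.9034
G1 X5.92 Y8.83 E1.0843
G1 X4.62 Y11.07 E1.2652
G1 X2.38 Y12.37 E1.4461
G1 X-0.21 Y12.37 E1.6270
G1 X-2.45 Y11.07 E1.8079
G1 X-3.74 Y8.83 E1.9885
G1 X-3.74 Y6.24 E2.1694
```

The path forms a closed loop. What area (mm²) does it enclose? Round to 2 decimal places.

Apply the shoelace formula to the sequence of (X, Y) vertices; enclosed area = 75.00 mm².

75.00 mm²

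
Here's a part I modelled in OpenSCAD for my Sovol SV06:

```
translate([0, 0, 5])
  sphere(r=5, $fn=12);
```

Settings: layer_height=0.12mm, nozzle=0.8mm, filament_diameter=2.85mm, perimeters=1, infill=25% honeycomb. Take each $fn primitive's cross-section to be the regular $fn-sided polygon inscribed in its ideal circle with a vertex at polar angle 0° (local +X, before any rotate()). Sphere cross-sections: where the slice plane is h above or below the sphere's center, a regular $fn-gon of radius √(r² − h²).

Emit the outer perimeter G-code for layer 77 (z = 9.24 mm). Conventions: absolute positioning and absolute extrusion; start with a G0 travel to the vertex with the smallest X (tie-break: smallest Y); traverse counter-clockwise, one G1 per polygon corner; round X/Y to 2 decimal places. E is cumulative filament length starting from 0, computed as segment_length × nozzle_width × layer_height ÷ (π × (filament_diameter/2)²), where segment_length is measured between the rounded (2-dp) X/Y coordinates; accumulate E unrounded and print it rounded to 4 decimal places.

At z = 9.24 mm: the sphere: section is a regular 12-gon, circumradius = √(r²−h²) = √(5²−4.24²) = 2.650. The outline is a single polygon with 12 vertices. Extrusion per mm of travel: 0.8 × 0.12 / (π × 1.425²) = 0.015048. Accumulating E over each segment gives final E = 0.2473.

G0 X-2.65 Y0.00 Z9.24
G1 X-2.29 Y-1.32 E0.0206
G1 X-1.32 Y-2.29 E0.0412
G1 X0.00 Y-2.65 E0.0618
G1 X1.32 Y-2.29 E0.0824
G1 X2.29 Y-1.32 E0.1031
G1 X2.65 Y0.00 E0.1236
G1 X2.29 Y1.32 E0.1442
G1 X1.32 Y2.29 E0.1649
G1 X0.00 Y2.65 E0.1855
G1 X-1.32 Y2.29 E0.2061
G1 X-2.29 Y1.32 E0.2267
G1 X-2.65 Y0.00 E0.2473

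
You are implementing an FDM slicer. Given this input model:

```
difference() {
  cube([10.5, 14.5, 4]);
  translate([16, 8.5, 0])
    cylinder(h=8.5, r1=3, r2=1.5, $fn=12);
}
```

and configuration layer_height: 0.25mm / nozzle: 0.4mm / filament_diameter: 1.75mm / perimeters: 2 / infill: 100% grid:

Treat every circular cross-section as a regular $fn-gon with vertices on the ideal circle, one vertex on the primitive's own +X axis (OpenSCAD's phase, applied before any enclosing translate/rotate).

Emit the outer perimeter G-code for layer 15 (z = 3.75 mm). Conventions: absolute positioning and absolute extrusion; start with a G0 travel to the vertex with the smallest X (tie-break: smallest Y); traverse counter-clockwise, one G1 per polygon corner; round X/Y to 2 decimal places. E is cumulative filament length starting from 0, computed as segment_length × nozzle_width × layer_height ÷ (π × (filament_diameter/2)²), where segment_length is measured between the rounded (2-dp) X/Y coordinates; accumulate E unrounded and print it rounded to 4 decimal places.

G0 X0.00 Y0.00 Z3.75
G1 X10.50 Y0.00 E0.4365
G1 X10.50 Y14.50 E1.0394
G1 X0.00 Y14.50 E1.4759
G1 X0.00 Y0.00 E2.0788

At z = 3.75 mm: the cube is present — its section is the full 10.5×14.5 rectangle; the cone at (16, 8.5) contributes a regular 12-gon of circumradius 2.338 (interpolated between r1=3 and r2=1.5 at t=0.441); After the difference (first − rest): starting from the 10.5×14.5 cube, the cone at (16, 8.5) misses the remaining region (no effect) — 1 connected region. The outline is a single polygon with 4 vertices. Extrusion per mm of travel: 0.4 × 0.25 / (π × 0.875²) = 0.041575. Accumulating E over each segment gives final E = 2.0788.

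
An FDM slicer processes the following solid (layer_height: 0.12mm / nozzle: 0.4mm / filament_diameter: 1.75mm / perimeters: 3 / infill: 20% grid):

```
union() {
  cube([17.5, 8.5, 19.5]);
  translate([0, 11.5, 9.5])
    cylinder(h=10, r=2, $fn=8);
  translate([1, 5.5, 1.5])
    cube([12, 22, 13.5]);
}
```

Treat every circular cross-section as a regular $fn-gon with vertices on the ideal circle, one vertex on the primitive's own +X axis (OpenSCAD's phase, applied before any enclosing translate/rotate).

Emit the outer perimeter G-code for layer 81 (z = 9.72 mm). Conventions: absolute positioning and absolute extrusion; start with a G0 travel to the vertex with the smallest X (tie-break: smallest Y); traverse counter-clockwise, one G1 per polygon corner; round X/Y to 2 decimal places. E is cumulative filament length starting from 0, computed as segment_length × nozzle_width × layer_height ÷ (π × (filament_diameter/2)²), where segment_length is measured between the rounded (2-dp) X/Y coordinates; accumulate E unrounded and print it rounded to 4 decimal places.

At z = 9.72 mm: the cube (footprint 17.5×8.5) is included at this height; the cylinder at (0, 11.5): section is a regular 8-gon, circumradius r=2; the cube at (1, 5.5) is present — its section is the full 12×22 rectangle; Taking the union: the regions partially overlap (shared area 38.07 mm²), so overlapping operands fuse into one piece — 1 connected region. The outline is a single polygon with 15 vertices. Extrusion per mm of travel: 0.4 × 0.12 / (π × 0.875²) = 0.019956. Accumulating E over each segment gives final E = 1.8977.

G0 X-2.00 Y11.50 Z9.72
G1 X-1.41 Y10.09 E0.0305
G1 X0.00 Y9.50 E0.0610
G1 X1.00 Y9.91 E0.0826
G1 X1.00 Y8.50 E0.1107
G1 X0.00 Y8.50 E0.1307
G1 X0.00 Y0.00 E0.3003
G1 X17.50 Y0.00 E0.6495
G1 X17.50 Y8.50 E0.8192
G1 X13.00 Y8.50 E0.9090
G1 X13.00 Y27.50 E1.2881
G1 X1.00 Y27.50 E1.5276
G1 X1.00 Y13.09 E1.8152
G1 X0.00 Y13.50 E1.8367
G1 X-1.41 Y12.91 E1.8672
G1 X-2.00 Y11.50 E1.8977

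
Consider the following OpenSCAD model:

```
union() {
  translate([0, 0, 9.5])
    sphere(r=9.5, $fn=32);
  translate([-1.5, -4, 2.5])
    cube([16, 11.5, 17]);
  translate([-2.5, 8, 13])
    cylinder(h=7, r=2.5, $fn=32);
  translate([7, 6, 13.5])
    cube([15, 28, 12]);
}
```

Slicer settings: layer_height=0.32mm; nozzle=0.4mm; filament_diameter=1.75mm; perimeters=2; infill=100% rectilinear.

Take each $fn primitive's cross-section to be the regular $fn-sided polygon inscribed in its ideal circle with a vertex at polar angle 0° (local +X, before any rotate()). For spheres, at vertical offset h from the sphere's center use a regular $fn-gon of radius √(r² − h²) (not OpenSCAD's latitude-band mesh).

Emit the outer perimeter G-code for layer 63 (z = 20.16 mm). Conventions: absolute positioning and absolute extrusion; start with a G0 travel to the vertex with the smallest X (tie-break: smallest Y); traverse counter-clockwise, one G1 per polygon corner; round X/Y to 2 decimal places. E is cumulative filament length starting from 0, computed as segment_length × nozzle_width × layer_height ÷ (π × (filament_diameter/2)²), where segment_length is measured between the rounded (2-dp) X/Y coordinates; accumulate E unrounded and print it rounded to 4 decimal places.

At z = 20.16 mm: the sphere does not reach this height (|z−center|=10.660 > r=9.5); the cube at (-1.5, -4) is not intersected at this z (z outside [2.5, 19.5]); the cylinder at (-2.5, 8) is absent (z outside [13, 20]); the cube at (7, 6) is present — its section is the full 15×28 rectangle; Combining (union): only the 15×28 cube at (7, 6) is present, so the union is just that shape — 1 connected region. The outline is a single polygon with 4 vertices. Extrusion per mm of travel: 0.4 × 0.32 / (π × 0.875²) = 0.053216. Accumulating E over each segment gives final E = 4.5766.

G0 X7.00 Y6.00 Z20.16
G1 X22.00 Y6.00 E0.7982
G1 X22.00 Y34.00 E2.2883
G1 X7.00 Y34.00 E3.0865
G1 X7.00 Y6.00 E4.5766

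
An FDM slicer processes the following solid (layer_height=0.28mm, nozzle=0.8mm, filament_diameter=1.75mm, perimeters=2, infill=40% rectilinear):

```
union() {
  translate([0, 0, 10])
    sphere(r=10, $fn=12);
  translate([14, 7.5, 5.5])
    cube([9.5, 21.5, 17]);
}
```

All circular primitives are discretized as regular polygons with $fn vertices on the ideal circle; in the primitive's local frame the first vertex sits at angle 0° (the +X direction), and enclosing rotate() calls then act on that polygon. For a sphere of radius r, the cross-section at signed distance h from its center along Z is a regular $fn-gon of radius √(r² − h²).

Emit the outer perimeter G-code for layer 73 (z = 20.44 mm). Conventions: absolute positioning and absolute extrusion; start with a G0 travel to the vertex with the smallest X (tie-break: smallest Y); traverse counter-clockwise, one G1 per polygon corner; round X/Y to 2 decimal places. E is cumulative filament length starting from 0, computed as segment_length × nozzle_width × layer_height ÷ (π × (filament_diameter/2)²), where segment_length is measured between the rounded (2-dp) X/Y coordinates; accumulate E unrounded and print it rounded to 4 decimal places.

G0 X14.00 Y7.50 Z20.44
G1 X23.50 Y7.50 E0.8847
G1 X23.50 Y29.00 E2.8870
G1 X14.00 Y29.00 E3.7717
G1 X14.00 Y7.50 E5.7740

At z = 20.44 mm: the sphere is not intersected at this z (|z−center|=10.440 > r=10); the cube at (14, 7.5) is present — its section is the full 9.5×21.5 rectangle; Taking the union: only the 9.5×21.5 cube at (14, 7.5) is present, so the union is just that shape — 1 connected region. The outline is a single polygon with 4 vertices. Extrusion per mm of travel: 0.8 × 0.28 / (π × 0.875²) = 0.093128. Accumulating E over each segment gives final E = 5.7740.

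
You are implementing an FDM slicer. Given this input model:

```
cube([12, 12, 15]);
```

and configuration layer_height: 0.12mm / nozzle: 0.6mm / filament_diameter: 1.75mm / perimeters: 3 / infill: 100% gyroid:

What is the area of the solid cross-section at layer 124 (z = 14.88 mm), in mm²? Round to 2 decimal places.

144.00 mm²

At z = 14.88 mm: the cube (footprint 12×12) is included at this height (area 144.00 mm²). Overall, the cross-section is a single solid region. Net area = 144.00 mm².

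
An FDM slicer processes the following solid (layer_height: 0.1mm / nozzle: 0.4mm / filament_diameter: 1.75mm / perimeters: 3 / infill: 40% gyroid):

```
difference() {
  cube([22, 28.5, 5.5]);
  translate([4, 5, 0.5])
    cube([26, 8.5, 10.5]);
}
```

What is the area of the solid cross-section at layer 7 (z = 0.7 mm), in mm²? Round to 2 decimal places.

At z = 0.7 mm: the cube is present — its section is the full 22×28.5 rectangle (area 627.00 mm²); the 26×8.5 cube at (4, 5) contributes its full rectangle (area 221.00 mm²); Subtracting the remaining from the first: starting from the 22×28.5 cube (627.00 mm²), the 26×8.5 cube at (4, 5) partially overlaps it — only the 153.00 mm² overlap (of its 221.00 mm²) is removed, clipping the outline — area = 474.00 mm². Overall, the cross-section is a single solid region. Net area = 474.00 mm².

474.00 mm²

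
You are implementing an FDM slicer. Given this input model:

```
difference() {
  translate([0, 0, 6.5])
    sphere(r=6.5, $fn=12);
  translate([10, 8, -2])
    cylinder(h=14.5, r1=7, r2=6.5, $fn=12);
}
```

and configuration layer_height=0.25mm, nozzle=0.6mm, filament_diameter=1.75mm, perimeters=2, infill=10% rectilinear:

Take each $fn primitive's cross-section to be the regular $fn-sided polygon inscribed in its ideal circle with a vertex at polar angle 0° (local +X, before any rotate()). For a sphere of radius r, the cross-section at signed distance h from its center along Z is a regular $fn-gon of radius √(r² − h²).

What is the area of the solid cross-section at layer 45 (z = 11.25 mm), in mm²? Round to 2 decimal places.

At z = 11.25 mm: the r=6.5 sphere contributes a regular 12-gon of circumradius √(6.5²−4.75²) = 4.437 (area = (12/2)·4.437²·sin(360°/12) = 59.06 mm²); the cone at (10, 8): at t=0.914 of its height the radius interpolates to r₁+(r₂−r₁)t = 6.543, giving a regular 12-gon of that circumradius (area = (12/2)·6.543²·sin(360°/12) = 128.44 mm²); Subtracting the remaining from the first: starting from the r=6.5 sphere (59.06 mm²), the cone at (10, 8) misses the remaining region (no effect) — area = 59.06 mm². Overall, the cross-section is a single solid region. Net area = 59.06 mm².

59.06 mm²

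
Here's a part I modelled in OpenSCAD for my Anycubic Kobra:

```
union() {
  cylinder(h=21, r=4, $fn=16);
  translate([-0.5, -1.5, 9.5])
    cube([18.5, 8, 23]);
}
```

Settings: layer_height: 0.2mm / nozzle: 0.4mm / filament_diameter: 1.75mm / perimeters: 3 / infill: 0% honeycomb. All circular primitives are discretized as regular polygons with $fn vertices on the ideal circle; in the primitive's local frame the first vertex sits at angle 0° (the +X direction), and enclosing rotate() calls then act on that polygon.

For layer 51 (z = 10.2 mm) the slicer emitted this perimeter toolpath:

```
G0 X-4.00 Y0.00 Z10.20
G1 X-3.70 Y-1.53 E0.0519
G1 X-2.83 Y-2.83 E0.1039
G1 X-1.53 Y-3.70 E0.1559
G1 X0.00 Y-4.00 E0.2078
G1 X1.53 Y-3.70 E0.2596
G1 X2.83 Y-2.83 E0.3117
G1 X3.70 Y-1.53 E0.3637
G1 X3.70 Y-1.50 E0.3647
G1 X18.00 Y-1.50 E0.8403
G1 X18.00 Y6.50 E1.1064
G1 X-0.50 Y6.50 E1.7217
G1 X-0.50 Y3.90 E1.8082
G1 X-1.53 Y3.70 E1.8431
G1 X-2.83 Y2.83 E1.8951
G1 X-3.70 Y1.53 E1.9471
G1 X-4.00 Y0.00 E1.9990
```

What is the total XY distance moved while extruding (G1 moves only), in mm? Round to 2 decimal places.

Sum the Euclidean lengths of each G1 segment: total = 60.10 mm.

60.10 mm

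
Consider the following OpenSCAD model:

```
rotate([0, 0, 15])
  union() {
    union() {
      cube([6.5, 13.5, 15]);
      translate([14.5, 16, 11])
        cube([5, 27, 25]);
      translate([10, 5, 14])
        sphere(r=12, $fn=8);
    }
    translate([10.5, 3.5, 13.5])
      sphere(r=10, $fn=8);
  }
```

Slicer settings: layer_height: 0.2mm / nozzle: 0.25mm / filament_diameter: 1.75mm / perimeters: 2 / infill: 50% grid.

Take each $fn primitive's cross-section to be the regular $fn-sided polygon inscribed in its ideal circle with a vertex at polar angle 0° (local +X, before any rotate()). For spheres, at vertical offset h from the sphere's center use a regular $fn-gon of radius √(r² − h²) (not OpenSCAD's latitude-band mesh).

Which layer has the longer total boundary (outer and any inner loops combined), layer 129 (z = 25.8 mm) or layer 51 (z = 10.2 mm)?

Layer 129 (z = 25.8): the cube does not reach this height (z outside [0, 15]); the 5×27 cube at (14.5, 16) contributes its full rectangle (perimeter 64.00 mm); the r=12 sphere at (10, 5) contributes a regular 8-gon of circumradius √(12²−11.8²) = 2.182 (perimeter = 2·8·2.182·sin(180°/8) = 13.36 mm); Taking the union: the 2 present regions are separate (no shared area or edge), so areas and boundary lengths simply add and each stays a separate island — boundary = 77.36 mm; the sphere at (10.5, 3.5) does not reach this height (|z−center|=12.300 > r=10); Combining (union): only the result so far is present, so the union is just that shape — boundary = 77.36 mm; (whole slice rotated 15° about Z — lengths, areas and connectivity unchanged). So its perimeter = 77.36 mm. Layer 51 (z = 10.2): the cube is present — its section is the full 6.5×13.5 rectangle (perimeter 40.00 mm); the cube at (14.5, 16) is absent (z outside [11, 36]); the r=12 sphere at (10, 5) contributes a regular 8-gon of circumradius √(12²−3.8²) = 11.382 (perimeter = 2·8·11.382·sin(180°/8) = 69.69 mm); Combining (union): the regions partially overlap (shared area 81.45 mm²), so the edge portions inside another operand are dropped and the merged outline is re-measured after clipping — boundary = 72.17 mm; the sphere at (10.5, 3.5): section is a regular 8-gon, circumradius = √(r²−h²) = √(10²−3.3²) = 9.440 (perimeter = 2·8·9.440·sin(180°/8) = 57.80 mm); Merging all regions: the r=10 sphere at (10.5, 3.5) lies entirely inside the result so far, so the union is just the result so far — boundary = 72.17 mm; (rotated 15° about Z; rotation is an isometry so areas/perimeters/island counts are preserved). So its perimeter = 72.17 mm. Layer 129 is larger (77.36 vs 72.17 mm).

layer 129 (z = 25.8 mm)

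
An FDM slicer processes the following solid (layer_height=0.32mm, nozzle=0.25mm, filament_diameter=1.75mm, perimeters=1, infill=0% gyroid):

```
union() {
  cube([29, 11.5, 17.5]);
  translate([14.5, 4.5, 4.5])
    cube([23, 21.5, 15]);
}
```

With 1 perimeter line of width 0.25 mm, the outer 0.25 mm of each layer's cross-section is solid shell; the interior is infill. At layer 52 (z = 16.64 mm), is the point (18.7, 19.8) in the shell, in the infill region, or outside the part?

At z = 16.64 mm: the 29×11.5 cube contributes its full rectangle; the cube at (14.5, 4.5) (footprint 23×21.5) is included at this height; Taking the union: the regions partially overlap (shared area 101.50 mm²), so overlapping operands fuse into one piece — 1 connected region. Overall, the cross-section is a single solid region. The nearest boundary edge runs (14.50, 11.50)→(14.50, 26.00); distance from the point to it = 4.20 mm. The point is inside the cross-section and 4.20 mm from the nearest boundary — more than the 0.25 mm shell width (1 × 0.25), so it's in the infill interior.

infill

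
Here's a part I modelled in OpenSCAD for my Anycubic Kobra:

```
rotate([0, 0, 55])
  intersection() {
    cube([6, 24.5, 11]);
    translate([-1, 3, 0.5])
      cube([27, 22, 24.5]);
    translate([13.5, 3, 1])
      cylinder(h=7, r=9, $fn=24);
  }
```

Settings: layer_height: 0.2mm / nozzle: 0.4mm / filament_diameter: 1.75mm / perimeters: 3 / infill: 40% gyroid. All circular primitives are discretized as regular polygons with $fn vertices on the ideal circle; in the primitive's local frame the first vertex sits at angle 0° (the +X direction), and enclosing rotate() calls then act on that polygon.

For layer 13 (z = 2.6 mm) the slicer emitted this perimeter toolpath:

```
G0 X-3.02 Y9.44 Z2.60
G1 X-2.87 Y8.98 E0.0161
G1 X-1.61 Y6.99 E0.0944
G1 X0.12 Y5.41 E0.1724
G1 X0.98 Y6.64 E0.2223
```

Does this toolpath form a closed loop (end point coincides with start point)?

Start point (G0): (-3.02, 9.44). End point (last G1): the path does not return to the start — open.

no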